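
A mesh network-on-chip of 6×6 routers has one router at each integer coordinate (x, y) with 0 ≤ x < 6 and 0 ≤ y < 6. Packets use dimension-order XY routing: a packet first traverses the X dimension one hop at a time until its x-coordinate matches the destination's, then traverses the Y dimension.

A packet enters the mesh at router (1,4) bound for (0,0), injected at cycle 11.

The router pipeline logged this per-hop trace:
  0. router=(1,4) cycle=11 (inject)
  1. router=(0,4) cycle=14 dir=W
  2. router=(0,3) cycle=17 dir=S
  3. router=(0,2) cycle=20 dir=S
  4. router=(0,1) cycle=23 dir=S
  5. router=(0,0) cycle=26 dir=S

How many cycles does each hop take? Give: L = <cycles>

L = 3

Between hops 0 and 1 the cycle counter advances 14 − 11 = 3.
One hop costs L cycles, so L = 3.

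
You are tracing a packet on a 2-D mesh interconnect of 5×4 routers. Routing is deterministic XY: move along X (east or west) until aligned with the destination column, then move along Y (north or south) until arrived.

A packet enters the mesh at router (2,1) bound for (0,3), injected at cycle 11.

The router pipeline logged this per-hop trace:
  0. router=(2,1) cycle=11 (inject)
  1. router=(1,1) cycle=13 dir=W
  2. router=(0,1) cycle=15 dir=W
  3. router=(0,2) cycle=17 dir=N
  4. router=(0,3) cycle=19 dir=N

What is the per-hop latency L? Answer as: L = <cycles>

Between hops 0 and 1 the cycle counter advances 13 − 11 = 2.
Per-hop latency L = Δcyc = 2.

L = 2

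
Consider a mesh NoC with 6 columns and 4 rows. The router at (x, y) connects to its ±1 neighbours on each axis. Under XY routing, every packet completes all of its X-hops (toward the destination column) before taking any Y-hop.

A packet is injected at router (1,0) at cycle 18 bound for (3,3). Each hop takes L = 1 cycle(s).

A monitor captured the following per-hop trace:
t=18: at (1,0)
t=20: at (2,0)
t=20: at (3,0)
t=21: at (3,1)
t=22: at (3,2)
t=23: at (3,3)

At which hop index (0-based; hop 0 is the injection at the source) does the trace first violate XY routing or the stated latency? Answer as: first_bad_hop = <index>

hop 1: step (+1,+0), +2 cyc — BAD: Δcyc=2≠L

first_bad_hop = 1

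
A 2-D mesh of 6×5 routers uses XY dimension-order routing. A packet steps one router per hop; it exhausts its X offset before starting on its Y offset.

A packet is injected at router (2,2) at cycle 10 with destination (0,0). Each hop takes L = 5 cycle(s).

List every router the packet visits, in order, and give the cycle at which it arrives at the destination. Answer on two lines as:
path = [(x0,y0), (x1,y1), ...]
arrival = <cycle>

t=10: at (2,2)
t=15: at (1,2) after W
t=20: at (0,2) after W
t=25: at (0,1) after S
t=30: at (0,0) after S

path = [(2,2), (1,2), (0,2), (0,1), (0,0)]
arrival = 30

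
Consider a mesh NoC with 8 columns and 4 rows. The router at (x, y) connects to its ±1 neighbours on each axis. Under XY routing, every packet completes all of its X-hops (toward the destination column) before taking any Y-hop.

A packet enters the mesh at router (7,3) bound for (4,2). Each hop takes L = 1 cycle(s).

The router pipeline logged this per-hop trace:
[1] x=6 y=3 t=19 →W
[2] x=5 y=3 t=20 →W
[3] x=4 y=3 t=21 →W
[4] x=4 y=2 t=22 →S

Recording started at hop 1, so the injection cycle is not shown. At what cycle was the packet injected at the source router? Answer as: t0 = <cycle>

t0 = 18

Hop 1 reached at cycle 19; hop k is at t0 + k·L.
t0 = cyc[1] − L = 19 − 1 = 18.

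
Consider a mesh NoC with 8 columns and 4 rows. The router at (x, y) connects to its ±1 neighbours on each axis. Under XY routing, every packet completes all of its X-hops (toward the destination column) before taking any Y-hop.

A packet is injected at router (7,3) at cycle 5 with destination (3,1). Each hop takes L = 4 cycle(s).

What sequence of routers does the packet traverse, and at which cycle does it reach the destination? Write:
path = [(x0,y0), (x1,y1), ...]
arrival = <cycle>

src (7,3)  cyc=5
W→(6,3)  cyc=9
W→(5,3)  cyc=13
W→(4,3)  cyc=17
W→(3,3)  cyc=21
S→(3,2)  cyc=25
S→(3,1)  cyc=29

path = [(7,3), (6,3), (5,3), (4,3), (3,3), (3,2), (3,1)]
arrival = 29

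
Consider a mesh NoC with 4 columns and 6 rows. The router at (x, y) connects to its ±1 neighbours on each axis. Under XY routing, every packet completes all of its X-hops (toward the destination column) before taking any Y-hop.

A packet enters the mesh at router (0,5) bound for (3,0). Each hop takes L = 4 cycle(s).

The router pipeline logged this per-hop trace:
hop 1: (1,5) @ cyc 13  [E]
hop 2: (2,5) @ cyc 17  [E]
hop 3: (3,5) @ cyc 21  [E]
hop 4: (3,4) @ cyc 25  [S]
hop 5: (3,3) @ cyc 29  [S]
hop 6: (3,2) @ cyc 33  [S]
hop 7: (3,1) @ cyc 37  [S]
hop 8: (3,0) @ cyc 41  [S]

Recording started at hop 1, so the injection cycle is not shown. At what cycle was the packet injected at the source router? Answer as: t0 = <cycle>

cyc[1] = 13 and cyc[k] = t0 + k·L for every k.
t0 = cyc[1] − L = 13 − 4 = 9.

t0 = 9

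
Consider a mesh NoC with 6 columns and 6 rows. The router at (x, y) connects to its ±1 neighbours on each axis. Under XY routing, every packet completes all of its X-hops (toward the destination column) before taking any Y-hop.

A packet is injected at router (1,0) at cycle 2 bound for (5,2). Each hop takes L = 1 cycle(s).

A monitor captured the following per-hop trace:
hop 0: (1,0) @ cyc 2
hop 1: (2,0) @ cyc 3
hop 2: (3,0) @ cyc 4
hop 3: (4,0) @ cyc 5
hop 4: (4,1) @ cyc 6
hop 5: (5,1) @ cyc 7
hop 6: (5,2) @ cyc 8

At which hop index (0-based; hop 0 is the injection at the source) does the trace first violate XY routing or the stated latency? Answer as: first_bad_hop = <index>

[1] (+1,+0) / 1c ⇒ ok
[2] (+1,+0) / 1c ⇒ ok
[3] (+1,+0) / 1c ⇒ ok
[4] (+0,+1) / 1c ⇒ BAD: Y-move but x=4≠5

first_bad_hop = 4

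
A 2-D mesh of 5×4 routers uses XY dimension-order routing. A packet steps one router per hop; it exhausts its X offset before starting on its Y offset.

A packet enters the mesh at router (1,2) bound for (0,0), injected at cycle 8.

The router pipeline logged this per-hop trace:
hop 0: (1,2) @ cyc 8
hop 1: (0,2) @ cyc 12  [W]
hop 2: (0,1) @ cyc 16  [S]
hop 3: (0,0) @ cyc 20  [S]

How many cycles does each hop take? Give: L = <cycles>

L = 4

cyc[1] − cyc[0] = 12 − 8 = 4.
Per-hop latency L = Δcyc = 4.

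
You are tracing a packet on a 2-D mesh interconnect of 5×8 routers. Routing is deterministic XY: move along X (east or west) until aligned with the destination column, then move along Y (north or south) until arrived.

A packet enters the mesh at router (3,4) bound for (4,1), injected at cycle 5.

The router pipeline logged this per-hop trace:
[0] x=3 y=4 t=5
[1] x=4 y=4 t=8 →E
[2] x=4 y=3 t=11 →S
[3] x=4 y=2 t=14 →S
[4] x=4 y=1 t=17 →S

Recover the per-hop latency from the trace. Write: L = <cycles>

L = 3

cyc[1] − cyc[0] = 8 − 5 = 3.
That increment is L by definition: L = 3.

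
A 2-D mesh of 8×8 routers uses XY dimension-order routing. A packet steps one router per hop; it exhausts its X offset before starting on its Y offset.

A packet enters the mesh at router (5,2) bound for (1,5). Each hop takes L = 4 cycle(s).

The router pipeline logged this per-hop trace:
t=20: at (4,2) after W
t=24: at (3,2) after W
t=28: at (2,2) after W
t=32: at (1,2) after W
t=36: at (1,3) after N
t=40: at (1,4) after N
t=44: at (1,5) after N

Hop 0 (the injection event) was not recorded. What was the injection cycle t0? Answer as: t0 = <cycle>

cyc[1] = 20 and cyc[k] = t0 + k·L for every k.
t0 = cyc[1] − L = 20 − 4 = 16.

t0 = 16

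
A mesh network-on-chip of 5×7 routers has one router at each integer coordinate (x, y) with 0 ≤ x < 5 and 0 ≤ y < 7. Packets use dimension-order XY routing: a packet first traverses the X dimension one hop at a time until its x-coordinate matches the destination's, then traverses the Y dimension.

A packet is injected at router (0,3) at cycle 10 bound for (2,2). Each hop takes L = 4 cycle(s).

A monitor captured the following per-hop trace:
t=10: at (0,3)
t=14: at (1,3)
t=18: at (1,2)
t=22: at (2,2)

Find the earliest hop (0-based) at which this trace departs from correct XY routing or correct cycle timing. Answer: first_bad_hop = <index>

first_bad_hop = 2

check 1→ d=(1,0) cyc+4: ok
check 2→ d=(0,-1) cyc+4: BAD: Y-move but x=1≠2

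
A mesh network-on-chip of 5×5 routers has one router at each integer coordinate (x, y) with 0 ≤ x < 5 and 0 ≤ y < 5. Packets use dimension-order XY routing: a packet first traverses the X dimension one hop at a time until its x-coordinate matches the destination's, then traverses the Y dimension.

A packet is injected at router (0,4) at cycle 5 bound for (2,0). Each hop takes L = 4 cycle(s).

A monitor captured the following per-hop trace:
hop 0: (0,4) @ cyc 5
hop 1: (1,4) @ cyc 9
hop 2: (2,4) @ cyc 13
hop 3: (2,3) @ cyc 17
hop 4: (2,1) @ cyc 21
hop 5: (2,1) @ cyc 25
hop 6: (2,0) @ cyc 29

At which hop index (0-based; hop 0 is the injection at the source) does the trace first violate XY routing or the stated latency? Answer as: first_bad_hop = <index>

first_bad_hop = 4

  1: Δx=+1 Δy=+0 Δt=4 [ok]
  2: Δx=+1 Δy=+0 Δt=4 [ok]
  3: Δx=+0 Δy=-1 Δt=4 [ok]
  4: Δx=+0 Δy=-2 Δt=4 [BAD: non-unit step]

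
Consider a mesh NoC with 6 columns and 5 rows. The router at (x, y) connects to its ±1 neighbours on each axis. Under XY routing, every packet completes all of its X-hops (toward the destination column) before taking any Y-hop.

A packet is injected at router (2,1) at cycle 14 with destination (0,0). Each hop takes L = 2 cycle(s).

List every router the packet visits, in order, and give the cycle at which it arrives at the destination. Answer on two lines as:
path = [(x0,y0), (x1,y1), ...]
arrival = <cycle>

path = [(2,1), (1,1), (0,1), (0,0)]
arrival = 20

  0. router=(2,1) cycle=14 (inject)
  1. router=(1,1) cycle=16 dir=W
  2. router=(0,1) cycle=18 dir=W
  3. router=(0,0) cycle=20 dir=S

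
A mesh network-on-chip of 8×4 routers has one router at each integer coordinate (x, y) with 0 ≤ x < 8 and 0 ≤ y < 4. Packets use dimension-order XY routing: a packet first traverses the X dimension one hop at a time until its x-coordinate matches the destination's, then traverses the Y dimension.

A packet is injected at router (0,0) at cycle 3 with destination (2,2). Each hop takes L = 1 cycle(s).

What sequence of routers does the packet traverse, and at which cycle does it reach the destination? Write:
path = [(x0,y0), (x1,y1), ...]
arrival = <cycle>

  0. router=(0,0) cycle=3 (inject)
  1. router=(1,0) cycle=4 dir=E
  2. router=(2,0) cycle=5 dir=E
  3. router=(2,1) cycle=6 dir=N
  4. router=(2,2) cycle=7 dir=N

path = [(0,0), (1,0), (2,0), (2,1), (2,2)]
arrival = 7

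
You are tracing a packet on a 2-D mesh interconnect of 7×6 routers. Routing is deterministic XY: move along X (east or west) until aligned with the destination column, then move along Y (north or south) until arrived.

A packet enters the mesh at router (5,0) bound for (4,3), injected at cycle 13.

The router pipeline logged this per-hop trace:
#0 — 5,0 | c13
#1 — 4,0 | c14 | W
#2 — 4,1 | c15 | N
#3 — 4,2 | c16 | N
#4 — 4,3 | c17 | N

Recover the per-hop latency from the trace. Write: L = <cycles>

L = 1

Between hops 0 and 1 the cycle counter advances 14 − 13 = 1.
One hop costs L cycles, so L = 1.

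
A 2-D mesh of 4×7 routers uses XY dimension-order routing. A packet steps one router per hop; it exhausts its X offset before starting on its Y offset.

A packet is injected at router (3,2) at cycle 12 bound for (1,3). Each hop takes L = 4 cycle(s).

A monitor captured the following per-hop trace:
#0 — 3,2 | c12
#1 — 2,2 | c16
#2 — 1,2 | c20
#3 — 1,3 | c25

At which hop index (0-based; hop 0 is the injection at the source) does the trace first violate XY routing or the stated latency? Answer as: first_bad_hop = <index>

first_bad_hop = 3

check 1→ d=(-1,0) cyc+4: ok
check 2→ d=(-1,0) cyc+4: ok
check 3→ d=(0,1) cyc+5: BAD: Δcyc=5≠L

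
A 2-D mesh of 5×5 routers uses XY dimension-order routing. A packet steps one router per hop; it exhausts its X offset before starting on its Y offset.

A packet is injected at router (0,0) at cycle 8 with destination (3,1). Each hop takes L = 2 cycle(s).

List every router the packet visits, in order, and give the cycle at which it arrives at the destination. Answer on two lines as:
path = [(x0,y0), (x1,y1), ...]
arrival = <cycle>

path = [(0,0), (1,0), (2,0), (3,0), (3,1)]
arrival = 16

  0. router=(0,0) cycle=8 (inject)
  1. router=(1,0) cycle=10 dir=E
  2. router=(2,0) cycle=12 dir=E
  3. router=(3,0) cycle=14 dir=E
  4. router=(3,1) cycle=16 dir=N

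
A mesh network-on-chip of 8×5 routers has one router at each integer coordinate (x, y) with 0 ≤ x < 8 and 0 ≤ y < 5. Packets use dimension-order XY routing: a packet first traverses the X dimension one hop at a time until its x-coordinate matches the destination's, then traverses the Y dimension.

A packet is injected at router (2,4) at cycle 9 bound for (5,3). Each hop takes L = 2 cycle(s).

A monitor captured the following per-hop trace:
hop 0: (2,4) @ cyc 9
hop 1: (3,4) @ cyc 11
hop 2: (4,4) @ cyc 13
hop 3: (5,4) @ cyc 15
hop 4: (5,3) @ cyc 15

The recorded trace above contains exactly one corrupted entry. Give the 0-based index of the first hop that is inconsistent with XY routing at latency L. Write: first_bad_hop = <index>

first_bad_hop = 4

[1] (+1,+0) / 2c ⇒ ok
[2] (+1,+0) / 2c ⇒ ok
[3] (+1,+0) / 2c ⇒ ok
[4] (+0,-1) / 0c ⇒ BAD: Δcyc=0≠L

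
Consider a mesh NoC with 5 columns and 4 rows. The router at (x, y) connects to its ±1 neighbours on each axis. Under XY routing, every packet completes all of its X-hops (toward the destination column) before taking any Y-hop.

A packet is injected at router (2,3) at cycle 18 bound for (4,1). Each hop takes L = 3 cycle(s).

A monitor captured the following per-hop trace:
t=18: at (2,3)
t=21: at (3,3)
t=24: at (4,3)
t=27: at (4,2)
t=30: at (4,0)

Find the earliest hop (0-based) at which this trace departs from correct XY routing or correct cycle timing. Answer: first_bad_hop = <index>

hop 1: step (+1,+0), +3 cyc — ok
hop 2: step (+1,+0), +3 cyc — ok
hop 3: step (+0,-1), +3 cyc — ok
hop 4: step (+0,-2), +3 cyc — BAD: non-unit step

first_bad_hop = 4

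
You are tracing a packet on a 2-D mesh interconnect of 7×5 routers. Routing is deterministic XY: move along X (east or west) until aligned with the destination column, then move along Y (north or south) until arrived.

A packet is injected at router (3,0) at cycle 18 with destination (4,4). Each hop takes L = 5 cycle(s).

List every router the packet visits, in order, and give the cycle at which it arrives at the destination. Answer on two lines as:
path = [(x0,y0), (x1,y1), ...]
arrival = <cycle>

  0. router=(3,0) cycle=18 (inject)
  1. router=(4,0) cycle=23 dir=E
  2. router=(4,1) cycle=28 dir=N
  3. router=(4,2) cycle=33 dir=N
  4. router=(4,3) cycle=38 dir=N
  5. router=(4,4) cycle=43 dir=N

path = [(3,0), (4,0), (4,1), (4,2), (4,3), (4,4)]
arrival = 43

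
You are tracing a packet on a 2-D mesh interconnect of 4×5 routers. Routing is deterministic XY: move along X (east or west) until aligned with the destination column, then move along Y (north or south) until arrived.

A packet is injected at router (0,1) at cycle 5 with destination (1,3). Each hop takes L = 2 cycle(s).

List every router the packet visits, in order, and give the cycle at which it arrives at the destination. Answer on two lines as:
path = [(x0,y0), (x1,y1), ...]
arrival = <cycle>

path = [(0,1), (1,1), (1,2), (1,3)]
arrival = 11

hop 0: (0,1) @ cyc 5
hop 1: (1,1) @ cyc 7  [E]
hop 2: (1,2) @ cyc 9  [N]
hop 3: (1,3) @ cyc 11  [N]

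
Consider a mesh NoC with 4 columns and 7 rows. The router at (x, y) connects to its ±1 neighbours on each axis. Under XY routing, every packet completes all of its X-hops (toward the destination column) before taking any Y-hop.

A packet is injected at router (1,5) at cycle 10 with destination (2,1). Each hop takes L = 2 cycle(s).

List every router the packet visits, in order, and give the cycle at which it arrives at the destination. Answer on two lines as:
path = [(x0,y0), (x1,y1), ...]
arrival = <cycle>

[0] x=1 y=5 t=10
[1] x=2 y=5 t=12 →E
[2] x=2 y=4 t=14 →S
[3] x=2 y=3 t=16 →S
[4] x=2 y=2 t=18 →S
[5] x=2 y=1 t=20 →S

path = [(1,5), (2,5), (2,4), (2,3), (2,2), (2,1)]
arrival = 20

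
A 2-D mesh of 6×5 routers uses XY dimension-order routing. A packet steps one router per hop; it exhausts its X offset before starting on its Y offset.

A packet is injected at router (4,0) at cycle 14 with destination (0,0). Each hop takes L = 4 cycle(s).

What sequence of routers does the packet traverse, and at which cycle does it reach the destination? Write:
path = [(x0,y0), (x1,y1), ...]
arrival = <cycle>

#0 — 4,0 | c14
#1 — 3,0 | c18 | W
#2 — 2,0 | c22 | W
#3 — 1,0 | c26 | W
#4 — 0,0 | c30 | W

path = [(4,0), (3,0), (2,0), (1,0), (0,0)]
arrival = 30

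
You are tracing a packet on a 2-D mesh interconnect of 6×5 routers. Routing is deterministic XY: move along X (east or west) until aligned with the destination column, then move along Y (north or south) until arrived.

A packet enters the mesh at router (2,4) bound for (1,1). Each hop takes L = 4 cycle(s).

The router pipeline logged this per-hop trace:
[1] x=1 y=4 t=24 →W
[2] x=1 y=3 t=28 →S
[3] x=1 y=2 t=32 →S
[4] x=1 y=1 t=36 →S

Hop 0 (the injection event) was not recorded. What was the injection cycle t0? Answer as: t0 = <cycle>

Hop 1 reached at cycle 24; hop k is at t0 + k·L.
Therefore t0 = 24 − L = 20.

t0 = 20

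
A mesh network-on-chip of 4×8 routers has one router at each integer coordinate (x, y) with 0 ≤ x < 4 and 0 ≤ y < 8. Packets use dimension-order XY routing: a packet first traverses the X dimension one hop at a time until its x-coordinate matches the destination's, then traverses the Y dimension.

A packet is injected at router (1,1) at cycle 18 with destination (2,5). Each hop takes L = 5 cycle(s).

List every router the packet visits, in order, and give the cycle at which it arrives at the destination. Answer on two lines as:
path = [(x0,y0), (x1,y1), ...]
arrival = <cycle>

t=18: at (1,1)
t=23: at (2,1) after E
t=28: at (2,2) after N
t=33: at (2,3) after N
t=38: at (2,4) after N
t=43: at (2,5) after N

path = [(1,1), (2,1), (2,2), (2,3), (2,4), (2,5)]
arrival = 43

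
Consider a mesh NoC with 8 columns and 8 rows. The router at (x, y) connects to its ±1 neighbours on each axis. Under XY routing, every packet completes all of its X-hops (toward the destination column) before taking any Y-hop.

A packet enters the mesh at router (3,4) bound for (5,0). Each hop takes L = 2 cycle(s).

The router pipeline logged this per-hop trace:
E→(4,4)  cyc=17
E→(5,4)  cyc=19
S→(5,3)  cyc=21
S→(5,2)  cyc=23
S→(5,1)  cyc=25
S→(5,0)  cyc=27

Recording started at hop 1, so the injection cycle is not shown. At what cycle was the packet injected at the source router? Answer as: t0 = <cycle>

The first recorded entry is hop 1 at cycle 17.
t0 = cyc[1] − L = 17 − 2 = 15.

t0 = 15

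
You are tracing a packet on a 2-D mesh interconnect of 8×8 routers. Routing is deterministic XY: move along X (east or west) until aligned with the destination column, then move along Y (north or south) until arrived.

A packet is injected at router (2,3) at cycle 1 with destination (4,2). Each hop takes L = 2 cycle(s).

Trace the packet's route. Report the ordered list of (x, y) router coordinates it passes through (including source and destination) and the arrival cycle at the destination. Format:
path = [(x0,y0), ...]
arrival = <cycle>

path = [(2,3), (3,3), (4,3), (4,2)]
arrival = 7

t=1: at (2,3)
t=3: at (3,3) after E
t=5: at (4,3) after E
t=7: at (4,2) after S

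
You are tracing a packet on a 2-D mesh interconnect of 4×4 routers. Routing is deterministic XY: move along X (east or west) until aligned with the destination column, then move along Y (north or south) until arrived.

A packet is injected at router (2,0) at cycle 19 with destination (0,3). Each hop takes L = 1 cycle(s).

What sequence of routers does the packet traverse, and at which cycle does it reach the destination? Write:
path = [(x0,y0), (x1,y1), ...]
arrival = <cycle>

src (2,0)  cyc=19
W→(1,0)  cyc=20
W→(0,0)  cyc=21
N→(0,1)  cyc=22
N→(0,2)  cyc=23
N→(0,3)  cyc=24

path = [(2,0), (1,0), (0,0), (0,1), (0,2), (0,3)]
arrival = 24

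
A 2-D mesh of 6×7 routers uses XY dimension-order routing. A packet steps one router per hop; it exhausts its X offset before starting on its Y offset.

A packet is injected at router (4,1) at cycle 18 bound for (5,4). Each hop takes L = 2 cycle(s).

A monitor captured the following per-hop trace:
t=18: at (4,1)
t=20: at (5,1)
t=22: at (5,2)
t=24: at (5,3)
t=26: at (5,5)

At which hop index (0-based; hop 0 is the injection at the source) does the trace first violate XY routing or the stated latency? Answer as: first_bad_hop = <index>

first_bad_hop = 4

hop 1: step (+1,+0), +2 cyc — ok
hop 2: step (+0,+1), +2 cyc — ok
hop 3: step (+0,+1), +2 cyc — ok
hop 4: step (+0,+2), +2 cyc — BAD: non-unit step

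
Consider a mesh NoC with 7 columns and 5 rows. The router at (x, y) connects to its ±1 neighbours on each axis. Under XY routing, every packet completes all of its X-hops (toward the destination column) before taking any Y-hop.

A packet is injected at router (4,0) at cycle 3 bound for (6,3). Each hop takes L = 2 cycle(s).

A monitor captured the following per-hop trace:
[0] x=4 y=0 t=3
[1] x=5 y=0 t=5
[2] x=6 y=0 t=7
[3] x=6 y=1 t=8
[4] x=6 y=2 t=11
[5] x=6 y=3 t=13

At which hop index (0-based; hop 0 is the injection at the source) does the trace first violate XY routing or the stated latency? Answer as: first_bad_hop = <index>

first_bad_hop = 3

  1: Δx=+1 Δy=+0 Δt=2 [ok]
  2: Δx=+1 Δy=+0 Δt=2 [ok]
  3: Δx=+0 Δy=+1 Δt=1 [BAD: Δcyc=1≠L]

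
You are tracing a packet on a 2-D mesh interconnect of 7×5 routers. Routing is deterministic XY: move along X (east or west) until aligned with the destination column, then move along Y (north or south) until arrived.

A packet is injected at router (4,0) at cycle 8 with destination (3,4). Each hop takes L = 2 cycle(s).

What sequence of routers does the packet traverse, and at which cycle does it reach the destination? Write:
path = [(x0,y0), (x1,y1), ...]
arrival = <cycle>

  0. router=(4,0) cycle=8 (inject)
  1. router=(3,0) cycle=10 dir=W
  2. router=(3,1) cycle=12 dir=N
  3. router=(3,2) cycle=14 dir=N
  4. router=(3,3) cycle=16 dir=N
  5. router=(3,4) cycle=18 dir=N

path = [(4,0), (3,0), (3,1), (3,2), (3,3), (3,4)]
arrival = 18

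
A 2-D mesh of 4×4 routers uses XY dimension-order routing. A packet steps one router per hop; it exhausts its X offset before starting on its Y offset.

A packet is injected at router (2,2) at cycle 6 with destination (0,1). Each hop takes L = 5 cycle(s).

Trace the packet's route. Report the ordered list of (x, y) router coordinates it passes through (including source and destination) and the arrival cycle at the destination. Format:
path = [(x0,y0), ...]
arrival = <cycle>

path = [(2,2), (1,2), (0,2), (0,1)]
arrival = 21

src (2,2)  cyc=6
W→(1,2)  cyc=11
W→(0,2)  cyc=16
S→(0,1)  cyc=21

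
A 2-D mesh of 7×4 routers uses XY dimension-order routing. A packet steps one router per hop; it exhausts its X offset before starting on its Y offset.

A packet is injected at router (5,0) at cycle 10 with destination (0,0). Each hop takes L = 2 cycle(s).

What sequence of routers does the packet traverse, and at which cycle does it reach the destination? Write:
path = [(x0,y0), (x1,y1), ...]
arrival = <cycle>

path = [(5,0), (4,0), (3,0), (2,0), (1,0), (0,0)]
arrival = 20

  0. router=(5,0) cycle=10 (inject)
  1. router=(4,0) cycle=12 dir=W
  2. router=(3,0) cycle=14 dir=W
  3. router=(2,0) cycle=16 dir=W
  4. router=(1,0) cycle=18 dir=W
  5. router=(0,0) cycle=20 dir=W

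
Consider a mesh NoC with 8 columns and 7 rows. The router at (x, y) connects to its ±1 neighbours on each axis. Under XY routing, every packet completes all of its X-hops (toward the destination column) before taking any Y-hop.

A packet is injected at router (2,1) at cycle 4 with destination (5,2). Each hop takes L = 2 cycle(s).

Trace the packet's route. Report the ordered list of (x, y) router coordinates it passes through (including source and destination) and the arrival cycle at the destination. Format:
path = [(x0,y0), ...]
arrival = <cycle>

path = [(2,1), (3,1), (4,1), (5,1), (5,2)]
arrival = 12

hop 0: (2,1) @ cyc 4
hop 1: (3,1) @ cyc 6  [E]
hop 2: (4,1) @ cyc 8  [E]
hop 3: (5,1) @ cyc 10  [E]
hop 4: (5,2) @ cyc 12  [N]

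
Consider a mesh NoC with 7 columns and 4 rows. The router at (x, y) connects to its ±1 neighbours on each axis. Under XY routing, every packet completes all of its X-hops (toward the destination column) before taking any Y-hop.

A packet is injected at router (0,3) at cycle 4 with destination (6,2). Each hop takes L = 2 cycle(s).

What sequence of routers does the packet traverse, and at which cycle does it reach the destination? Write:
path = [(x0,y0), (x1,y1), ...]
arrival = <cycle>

hop 0: (0,3) @ cyc 4
hop 1: (1,3) @ cyc 6  [E]
hop 2: (2,3) @ cyc 8  [E]
hop 3: (3,3) @ cyc 10  [E]
hop 4: (4,3) @ cyc 12  [E]
hop 5: (5,3) @ cyc 14  [E]
hop 6: (6,3) @ cyc 16  [E]
hop 7: (6,2) @ cyc 18  [S]

path = [(0,3), (1,3), (2,3), (3,3), (4,3), (5,3), (6,3), (6,2)]
arrival = 18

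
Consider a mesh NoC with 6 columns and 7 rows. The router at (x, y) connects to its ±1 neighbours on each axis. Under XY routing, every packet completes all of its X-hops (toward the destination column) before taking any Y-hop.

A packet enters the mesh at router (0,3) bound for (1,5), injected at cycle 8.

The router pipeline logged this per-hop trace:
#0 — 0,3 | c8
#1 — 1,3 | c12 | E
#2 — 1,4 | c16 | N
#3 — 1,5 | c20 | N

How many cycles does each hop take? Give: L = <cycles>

L = 4

Δcyc across hop 0→1: 12 − 8 = 4.
That increment is L by definition: L = 4.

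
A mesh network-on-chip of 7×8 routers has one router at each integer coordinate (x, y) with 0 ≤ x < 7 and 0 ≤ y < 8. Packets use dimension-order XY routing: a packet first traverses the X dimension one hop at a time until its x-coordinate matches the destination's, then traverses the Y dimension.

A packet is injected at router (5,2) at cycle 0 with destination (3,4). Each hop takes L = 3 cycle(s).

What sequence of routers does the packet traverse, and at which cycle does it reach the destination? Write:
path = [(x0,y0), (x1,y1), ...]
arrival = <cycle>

path = [(5,2), (4,2), (3,2), (3,3), (3,4)]
arrival = 12

  0. router=(5,2) cycle=0 (inject)
  1. router=(4,2) cycle=3 dir=W
  2. router=(3,2) cycle=6 dir=W
  3. router=(3,3) cycle=9 dir=N
  4. router=(3,4) cycle=12 dir=N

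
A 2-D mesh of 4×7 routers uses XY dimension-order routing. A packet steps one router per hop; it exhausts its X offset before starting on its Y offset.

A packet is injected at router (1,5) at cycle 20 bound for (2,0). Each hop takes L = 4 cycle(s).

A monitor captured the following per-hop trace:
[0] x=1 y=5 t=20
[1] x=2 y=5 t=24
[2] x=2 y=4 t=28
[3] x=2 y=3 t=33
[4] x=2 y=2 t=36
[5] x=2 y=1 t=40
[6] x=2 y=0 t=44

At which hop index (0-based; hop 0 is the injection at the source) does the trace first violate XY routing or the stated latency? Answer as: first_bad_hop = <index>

check 1→ d=(1,0) cyc+4: ok
check 2→ d=(0,-1) cyc+4: ok
check 3→ d=(0,-1) cyc+5: BAD: Δcyc=5≠L

first_bad_hop = 3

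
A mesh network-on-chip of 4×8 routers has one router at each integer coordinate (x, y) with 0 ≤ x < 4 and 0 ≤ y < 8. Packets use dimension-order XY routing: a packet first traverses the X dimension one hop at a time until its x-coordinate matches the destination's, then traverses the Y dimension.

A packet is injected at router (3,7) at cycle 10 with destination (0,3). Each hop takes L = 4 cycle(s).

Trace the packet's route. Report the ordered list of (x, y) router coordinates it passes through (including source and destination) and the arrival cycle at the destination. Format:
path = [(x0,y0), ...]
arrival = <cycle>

  0. router=(3,7) cycle=10 (inject)
  1. router=(2,7) cycle=14 dir=W
  2. router=(1,7) cycle=18 dir=W
  3. router=(0,7) cycle=22 dir=W
  4. router=(0,6) cycle=26 dir=S
  5. router=(0,5) cycle=30 dir=S
  6. router=(0,4) cycle=34 dir=S
  7. router=(0,3) cycle=38 dir=S

path = [(3,7), (2,7), (1,7), (0,7), (0,6), (0,5), (0,4), (0,3)]
arrival = 38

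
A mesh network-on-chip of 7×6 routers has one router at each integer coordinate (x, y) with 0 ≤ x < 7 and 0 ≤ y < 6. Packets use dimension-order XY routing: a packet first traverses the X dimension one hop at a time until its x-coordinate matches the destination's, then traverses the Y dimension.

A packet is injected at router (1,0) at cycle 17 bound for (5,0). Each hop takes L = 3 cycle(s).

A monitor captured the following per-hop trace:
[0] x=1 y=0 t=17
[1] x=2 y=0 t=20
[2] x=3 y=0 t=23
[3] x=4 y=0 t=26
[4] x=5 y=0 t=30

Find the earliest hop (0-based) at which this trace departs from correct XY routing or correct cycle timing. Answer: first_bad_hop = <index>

check 1→ d=(1,0) cyc+3: ok
check 2→ d=(1,0) cyc+3: ok
check 3→ d=(1,0) cyc+3: ok
check 4→ d=(1,0) cyc+4: BAD: Δcyc=4≠L

first_bad_hop = 4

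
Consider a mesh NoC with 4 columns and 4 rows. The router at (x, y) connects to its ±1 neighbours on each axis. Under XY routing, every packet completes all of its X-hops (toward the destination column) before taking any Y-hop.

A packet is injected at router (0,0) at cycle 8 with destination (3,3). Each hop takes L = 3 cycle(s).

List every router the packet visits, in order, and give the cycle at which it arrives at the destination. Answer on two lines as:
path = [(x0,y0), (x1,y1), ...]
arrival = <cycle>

t=8: at (0,0)
t=11: at (1,0) after E
t=14: at (2,0) after E
t=17: at (3,0) after E
t=20: at (3,1) after N
t=23: at (3,2) after N
t=26: at (3,3) after N

path = [(0,0), (1,0), (2,0), (3,0), (3,1), (3,2), (3,3)]
arrival = 26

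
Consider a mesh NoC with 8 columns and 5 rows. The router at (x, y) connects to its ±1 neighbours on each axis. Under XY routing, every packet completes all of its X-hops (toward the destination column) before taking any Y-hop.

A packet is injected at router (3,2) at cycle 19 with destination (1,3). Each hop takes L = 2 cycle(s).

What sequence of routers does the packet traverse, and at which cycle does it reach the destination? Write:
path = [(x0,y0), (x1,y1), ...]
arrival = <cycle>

t=19: at (3,2)
t=21: at (2,2) after W
t=23: at (1,2) after W
t=25: at (1,3) after N

path = [(3,2), (2,2), (1,2), (1,3)]
arrival = 25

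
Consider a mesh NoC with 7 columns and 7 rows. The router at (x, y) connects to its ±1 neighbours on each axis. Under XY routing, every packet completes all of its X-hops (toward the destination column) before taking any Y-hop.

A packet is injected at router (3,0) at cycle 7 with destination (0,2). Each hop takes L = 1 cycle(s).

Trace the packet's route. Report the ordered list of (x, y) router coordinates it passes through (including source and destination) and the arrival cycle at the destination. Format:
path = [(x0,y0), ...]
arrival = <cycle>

src (3,0)  cyc=7
W→(2,0)  cyc=8
W→(1,0)  cyc=9
W→(0,0)  cyc=10
N→(0,1)  cyc=11
N→(0,2)  cyc=12

path = [(3,0), (2,0), (1,0), (0,0), (0,1), (0,2)]
arrival = 12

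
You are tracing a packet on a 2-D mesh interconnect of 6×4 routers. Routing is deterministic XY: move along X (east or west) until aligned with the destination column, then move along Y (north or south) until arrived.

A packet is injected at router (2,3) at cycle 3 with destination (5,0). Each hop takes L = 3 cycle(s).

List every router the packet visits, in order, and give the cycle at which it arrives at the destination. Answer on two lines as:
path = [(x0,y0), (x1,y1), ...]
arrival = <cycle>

t=3: at (2,3)
t=6: at (3,3) after E
t=9: at (4,3) after E
t=12: at (5,3) after E
t=15: at (5,2) after S
t=18: at (5,1) after S
t=21: at (5,0) after S

path = [(2,3), (3,3), (4,3), (5,3), (5,2), (5,1), (5,0)]
arrival = 21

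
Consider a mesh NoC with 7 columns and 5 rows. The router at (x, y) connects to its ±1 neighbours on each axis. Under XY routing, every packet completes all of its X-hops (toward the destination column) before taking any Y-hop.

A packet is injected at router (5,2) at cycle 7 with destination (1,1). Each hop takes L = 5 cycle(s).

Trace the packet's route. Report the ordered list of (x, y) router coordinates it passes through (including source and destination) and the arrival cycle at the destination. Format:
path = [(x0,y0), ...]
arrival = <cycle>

t=7: at (5,2)
t=12: at (4,2) after W
t=17: at (3,2) after W
t=22: at (2,2) after W
t=27: at (1,2) after W
t=32: at (1,1) after S

path = [(5,2), (4,2), (3,2), (2,2), (1,2), (1,1)]
arrival = 32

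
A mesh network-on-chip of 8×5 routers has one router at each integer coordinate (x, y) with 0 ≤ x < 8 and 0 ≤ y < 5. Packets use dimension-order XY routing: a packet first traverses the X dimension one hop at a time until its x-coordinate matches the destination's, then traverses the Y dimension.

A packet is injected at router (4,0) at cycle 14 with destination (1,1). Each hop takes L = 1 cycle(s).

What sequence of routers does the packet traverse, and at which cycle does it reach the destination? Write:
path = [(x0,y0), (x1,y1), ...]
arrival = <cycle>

path = [(4,0), (3,0), (2,0), (1,0), (1,1)]
arrival = 18

[0] x=4 y=0 t=14
[1] x=3 y=0 t=15 →W
[2] x=2 y=0 t=16 →W
[3] x=1 y=0 t=17 →W
[4] x=1 y=1 t=18 →N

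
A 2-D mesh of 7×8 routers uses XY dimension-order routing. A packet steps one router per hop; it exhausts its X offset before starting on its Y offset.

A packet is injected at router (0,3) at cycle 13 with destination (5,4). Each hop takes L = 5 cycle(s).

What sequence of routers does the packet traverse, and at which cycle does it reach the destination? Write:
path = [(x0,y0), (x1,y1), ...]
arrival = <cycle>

[0] x=0 y=3 t=13
[1] x=1 y=3 t=18 →E
[2] x=2 y=3 t=23 →E
[3] x=3 y=3 t=28 →E
[4] x=4 y=3 t=33 →E
[5] x=5 y=3 t=38 →E
[6] x=5 y=4 t=43 →N

path = [(0,3), (1,3), (2,3), (3,3), (4,3), (5,3), (5,4)]
arrival = 43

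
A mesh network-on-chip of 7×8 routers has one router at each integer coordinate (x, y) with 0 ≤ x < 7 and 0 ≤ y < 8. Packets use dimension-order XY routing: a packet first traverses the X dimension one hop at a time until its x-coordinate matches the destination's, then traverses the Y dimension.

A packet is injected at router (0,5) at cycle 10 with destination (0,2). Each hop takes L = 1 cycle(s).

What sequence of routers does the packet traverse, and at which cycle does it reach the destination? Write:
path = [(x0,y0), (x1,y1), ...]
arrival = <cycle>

path = [(0,5), (0,4), (0,3), (0,2)]
arrival = 13

[0] x=0 y=5 t=10
[1] x=0 y=4 t=11 →S
[2] x=0 y=3 t=12 →S
[3] x=0 y=2 t=13 →S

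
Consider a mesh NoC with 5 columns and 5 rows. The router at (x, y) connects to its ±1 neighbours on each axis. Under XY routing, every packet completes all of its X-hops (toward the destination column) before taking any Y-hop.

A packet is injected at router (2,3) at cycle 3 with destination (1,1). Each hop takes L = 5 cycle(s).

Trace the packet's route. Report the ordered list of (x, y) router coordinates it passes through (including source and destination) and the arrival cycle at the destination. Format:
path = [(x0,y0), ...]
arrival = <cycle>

hop 0: (2,3) @ cyc 3
hop 1: (1,3) @ cyc 8  [W]
hop 2: (1,2) @ cyc 13  [S]
hop 3: (1,1) @ cyc 18  [S]

path = [(2,3), (1,3), (1,2), (1,1)]
arrival = 18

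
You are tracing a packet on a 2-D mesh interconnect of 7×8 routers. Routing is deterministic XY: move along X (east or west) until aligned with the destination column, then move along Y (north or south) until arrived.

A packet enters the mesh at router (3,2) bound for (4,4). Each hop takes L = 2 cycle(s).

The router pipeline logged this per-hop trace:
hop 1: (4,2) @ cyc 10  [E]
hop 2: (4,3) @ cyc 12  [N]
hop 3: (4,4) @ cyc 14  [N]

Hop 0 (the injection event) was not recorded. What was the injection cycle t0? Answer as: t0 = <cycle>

t0 = 8

At hop 1 the cycle is 10; in general cyc_k = t0 + kL.
Therefore t0 = 10 − L = 8.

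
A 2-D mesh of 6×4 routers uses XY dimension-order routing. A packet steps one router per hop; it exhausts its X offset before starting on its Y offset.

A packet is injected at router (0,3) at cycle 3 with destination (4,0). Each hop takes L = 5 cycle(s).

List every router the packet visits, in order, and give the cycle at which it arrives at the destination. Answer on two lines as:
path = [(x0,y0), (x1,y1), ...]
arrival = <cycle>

path = [(0,3), (1,3), (2,3), (3,3), (4,3), (4,2), (4,1), (4,0)]
arrival = 38

  0. router=(0,3) cycle=3 (inject)
  1. router=(1,3) cycle=8 dir=E
  2. router=(2,3) cycle=13 dir=E
  3. router=(3,3) cycle=18 dir=E
  4. router=(4,3) cycle=23 dir=E
  5. router=(4,2) cycle=28 dir=S
  6. router=(4,1) cycle=33 dir=S
  7. router=(4,0) cycle=38 dir=S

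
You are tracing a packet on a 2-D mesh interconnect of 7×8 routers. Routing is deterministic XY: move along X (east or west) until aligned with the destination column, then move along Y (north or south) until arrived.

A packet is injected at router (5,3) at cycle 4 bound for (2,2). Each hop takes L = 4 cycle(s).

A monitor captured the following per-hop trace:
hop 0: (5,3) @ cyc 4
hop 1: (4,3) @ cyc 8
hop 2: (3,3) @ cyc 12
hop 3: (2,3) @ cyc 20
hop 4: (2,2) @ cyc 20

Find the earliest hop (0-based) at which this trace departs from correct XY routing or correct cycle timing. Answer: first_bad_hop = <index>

first_bad_hop = 3

hop 1: step (-1,+0), +4 cyc — ok
hop 2: step (-1,+0), +4 cyc — ok
hop 3: step (-1,+0), +8 cyc — BAD: Δcyc=8≠L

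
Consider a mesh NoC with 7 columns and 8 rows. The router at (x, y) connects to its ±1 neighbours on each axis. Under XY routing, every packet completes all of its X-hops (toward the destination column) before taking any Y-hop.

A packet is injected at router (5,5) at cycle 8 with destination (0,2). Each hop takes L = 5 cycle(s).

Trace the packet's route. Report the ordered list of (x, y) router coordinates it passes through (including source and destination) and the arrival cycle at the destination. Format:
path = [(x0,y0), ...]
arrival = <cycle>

path = [(5,5), (4,5), (3,5), (2,5), (1,5), (0,5), (0,4), (0,3), (0,2)]
arrival = 48

t=8: at (5,5)
t=13: at (4,5) after W
t=18: at (3,5) after W
t=23: at (2,5) after W
t=28: at (1,5) after W
t=33: at (0,5) after W
t=38: at (0,4) after S
t=43: at (0,3) after S
t=48: at (0,2) after S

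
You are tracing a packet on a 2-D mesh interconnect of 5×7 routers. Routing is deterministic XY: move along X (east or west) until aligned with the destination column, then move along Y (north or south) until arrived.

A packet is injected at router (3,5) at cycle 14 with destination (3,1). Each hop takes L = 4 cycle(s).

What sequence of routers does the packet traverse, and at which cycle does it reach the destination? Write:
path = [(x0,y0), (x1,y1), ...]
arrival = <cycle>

path = [(3,5), (3,4), (3,3), (3,2), (3,1)]
arrival = 30

hop 0: (3,5) @ cyc 14
hop 1: (3,4) @ cyc 18  [S]
hop 2: (3,3) @ cyc 22  [S]
hop 3: (3,2) @ cyc 26  [S]
hop 4: (3,1) @ cyc 30  [S]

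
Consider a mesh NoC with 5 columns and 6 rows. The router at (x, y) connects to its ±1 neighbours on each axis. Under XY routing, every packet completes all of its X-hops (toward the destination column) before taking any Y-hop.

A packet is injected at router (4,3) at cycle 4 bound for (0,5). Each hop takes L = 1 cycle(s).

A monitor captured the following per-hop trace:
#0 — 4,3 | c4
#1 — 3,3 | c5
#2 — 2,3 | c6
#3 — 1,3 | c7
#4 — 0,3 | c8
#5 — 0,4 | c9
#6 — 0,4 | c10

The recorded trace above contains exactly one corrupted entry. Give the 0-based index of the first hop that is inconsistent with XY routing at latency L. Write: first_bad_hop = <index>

hop 1: step (-1,+0), +1 cyc — ok
hop 2: step (-1,+0), +1 cyc — ok
hop 3: step (-1,+0), +1 cyc — ok
hop 4: step (-1,+0), +1 cyc — ok
hop 5: step (+0,+1), +1 cyc — ok
hop 6: step (+0,+0), +1 cyc — BAD: non-unit step

first_bad_hop = 6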